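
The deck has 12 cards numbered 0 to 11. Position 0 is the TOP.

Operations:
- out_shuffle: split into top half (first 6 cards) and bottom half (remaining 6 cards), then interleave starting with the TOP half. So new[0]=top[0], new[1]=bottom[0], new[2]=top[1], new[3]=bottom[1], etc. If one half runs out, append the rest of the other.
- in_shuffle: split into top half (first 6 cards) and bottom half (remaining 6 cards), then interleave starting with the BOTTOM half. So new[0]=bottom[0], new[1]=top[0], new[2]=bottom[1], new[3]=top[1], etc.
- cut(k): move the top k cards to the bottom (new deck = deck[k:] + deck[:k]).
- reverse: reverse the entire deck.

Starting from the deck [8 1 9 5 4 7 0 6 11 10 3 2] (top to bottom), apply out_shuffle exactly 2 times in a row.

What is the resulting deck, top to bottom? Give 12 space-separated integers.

After op 1 (out_shuffle): [8 0 1 6 9 11 5 10 4 3 7 2]
After op 2 (out_shuffle): [8 5 0 10 1 4 6 3 9 7 11 2]

Answer: 8 5 0 10 1 4 6 3 9 7 11 2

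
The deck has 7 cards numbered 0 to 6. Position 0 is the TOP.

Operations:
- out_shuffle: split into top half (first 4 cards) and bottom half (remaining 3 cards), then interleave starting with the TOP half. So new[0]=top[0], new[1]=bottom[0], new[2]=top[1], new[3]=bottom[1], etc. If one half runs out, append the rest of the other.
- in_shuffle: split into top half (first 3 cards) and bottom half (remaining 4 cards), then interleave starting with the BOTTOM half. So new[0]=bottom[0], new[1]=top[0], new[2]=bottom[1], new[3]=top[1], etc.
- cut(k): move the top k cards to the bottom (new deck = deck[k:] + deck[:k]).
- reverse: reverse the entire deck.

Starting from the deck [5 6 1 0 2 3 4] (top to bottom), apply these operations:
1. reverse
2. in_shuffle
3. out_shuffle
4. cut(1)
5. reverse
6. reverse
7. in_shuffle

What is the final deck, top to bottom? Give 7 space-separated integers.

Answer: 1 6 5 4 3 2 0

Derivation:
After op 1 (reverse): [4 3 2 0 1 6 5]
After op 2 (in_shuffle): [0 4 1 3 6 2 5]
After op 3 (out_shuffle): [0 6 4 2 1 5 3]
After op 4 (cut(1)): [6 4 2 1 5 3 0]
After op 5 (reverse): [0 3 5 1 2 4 6]
After op 6 (reverse): [6 4 2 1 5 3 0]
After op 7 (in_shuffle): [1 6 5 4 3 2 0]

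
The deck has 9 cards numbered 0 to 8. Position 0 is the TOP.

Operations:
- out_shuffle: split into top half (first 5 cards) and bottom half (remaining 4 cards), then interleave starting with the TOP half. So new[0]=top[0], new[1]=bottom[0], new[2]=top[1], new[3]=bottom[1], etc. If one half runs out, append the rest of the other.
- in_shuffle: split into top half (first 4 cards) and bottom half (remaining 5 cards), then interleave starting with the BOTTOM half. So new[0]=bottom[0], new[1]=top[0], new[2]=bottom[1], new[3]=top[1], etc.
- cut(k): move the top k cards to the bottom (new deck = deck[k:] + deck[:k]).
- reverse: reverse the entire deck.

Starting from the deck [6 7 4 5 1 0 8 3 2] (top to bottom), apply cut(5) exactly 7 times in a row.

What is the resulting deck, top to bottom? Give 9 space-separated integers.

After op 1 (cut(5)): [0 8 3 2 6 7 4 5 1]
After op 2 (cut(5)): [7 4 5 1 0 8 3 2 6]
After op 3 (cut(5)): [8 3 2 6 7 4 5 1 0]
After op 4 (cut(5)): [4 5 1 0 8 3 2 6 7]
After op 5 (cut(5)): [3 2 6 7 4 5 1 0 8]
After op 6 (cut(5)): [5 1 0 8 3 2 6 7 4]
After op 7 (cut(5)): [2 6 7 4 5 1 0 8 3]

Answer: 2 6 7 4 5 1 0 8 3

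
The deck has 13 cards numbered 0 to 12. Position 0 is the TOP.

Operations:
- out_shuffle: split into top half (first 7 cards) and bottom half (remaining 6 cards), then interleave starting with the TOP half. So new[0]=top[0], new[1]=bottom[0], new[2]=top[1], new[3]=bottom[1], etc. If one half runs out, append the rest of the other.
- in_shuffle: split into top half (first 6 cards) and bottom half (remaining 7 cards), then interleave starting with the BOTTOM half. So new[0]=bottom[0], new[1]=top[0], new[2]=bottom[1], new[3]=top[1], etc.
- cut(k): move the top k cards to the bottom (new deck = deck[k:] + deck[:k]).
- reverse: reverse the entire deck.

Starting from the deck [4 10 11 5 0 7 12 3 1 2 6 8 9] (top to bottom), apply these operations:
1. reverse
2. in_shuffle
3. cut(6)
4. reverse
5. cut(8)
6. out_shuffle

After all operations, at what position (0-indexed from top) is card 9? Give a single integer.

After op 1 (reverse): [9 8 6 2 1 3 12 7 0 5 11 10 4]
After op 2 (in_shuffle): [12 9 7 8 0 6 5 2 11 1 10 3 4]
After op 3 (cut(6)): [5 2 11 1 10 3 4 12 9 7 8 0 6]
After op 4 (reverse): [6 0 8 7 9 12 4 3 10 1 11 2 5]
After op 5 (cut(8)): [10 1 11 2 5 6 0 8 7 9 12 4 3]
After op 6 (out_shuffle): [10 8 1 7 11 9 2 12 5 4 6 3 0]
Card 9 is at position 5.

Answer: 5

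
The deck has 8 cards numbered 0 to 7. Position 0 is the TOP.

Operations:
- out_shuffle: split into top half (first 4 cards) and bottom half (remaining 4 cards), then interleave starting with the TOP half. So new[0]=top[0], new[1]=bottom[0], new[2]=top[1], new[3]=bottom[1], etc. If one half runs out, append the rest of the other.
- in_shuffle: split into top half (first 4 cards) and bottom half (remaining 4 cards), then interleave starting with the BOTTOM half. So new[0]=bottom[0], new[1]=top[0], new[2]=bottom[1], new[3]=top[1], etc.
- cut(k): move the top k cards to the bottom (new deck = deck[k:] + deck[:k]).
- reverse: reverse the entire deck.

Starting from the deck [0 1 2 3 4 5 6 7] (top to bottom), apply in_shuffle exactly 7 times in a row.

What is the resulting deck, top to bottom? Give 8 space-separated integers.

After op 1 (in_shuffle): [4 0 5 1 6 2 7 3]
After op 2 (in_shuffle): [6 4 2 0 7 5 3 1]
After op 3 (in_shuffle): [7 6 5 4 3 2 1 0]
After op 4 (in_shuffle): [3 7 2 6 1 5 0 4]
After op 5 (in_shuffle): [1 3 5 7 0 2 4 6]
After op 6 (in_shuffle): [0 1 2 3 4 5 6 7]
After op 7 (in_shuffle): [4 0 5 1 6 2 7 3]

Answer: 4 0 5 1 6 2 7 3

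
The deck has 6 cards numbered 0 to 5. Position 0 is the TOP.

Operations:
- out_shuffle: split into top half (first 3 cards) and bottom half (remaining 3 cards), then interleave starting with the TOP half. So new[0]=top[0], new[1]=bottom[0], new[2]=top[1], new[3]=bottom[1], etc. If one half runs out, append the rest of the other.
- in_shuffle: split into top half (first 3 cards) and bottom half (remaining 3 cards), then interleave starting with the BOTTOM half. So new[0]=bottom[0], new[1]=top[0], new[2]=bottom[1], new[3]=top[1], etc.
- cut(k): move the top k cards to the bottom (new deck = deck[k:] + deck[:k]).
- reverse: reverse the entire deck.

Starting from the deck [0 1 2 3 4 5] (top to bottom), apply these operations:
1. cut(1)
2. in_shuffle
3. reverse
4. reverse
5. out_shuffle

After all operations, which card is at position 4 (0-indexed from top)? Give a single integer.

Answer: 5

Derivation:
After op 1 (cut(1)): [1 2 3 4 5 0]
After op 2 (in_shuffle): [4 1 5 2 0 3]
After op 3 (reverse): [3 0 2 5 1 4]
After op 4 (reverse): [4 1 5 2 0 3]
After op 5 (out_shuffle): [4 2 1 0 5 3]
Position 4: card 5.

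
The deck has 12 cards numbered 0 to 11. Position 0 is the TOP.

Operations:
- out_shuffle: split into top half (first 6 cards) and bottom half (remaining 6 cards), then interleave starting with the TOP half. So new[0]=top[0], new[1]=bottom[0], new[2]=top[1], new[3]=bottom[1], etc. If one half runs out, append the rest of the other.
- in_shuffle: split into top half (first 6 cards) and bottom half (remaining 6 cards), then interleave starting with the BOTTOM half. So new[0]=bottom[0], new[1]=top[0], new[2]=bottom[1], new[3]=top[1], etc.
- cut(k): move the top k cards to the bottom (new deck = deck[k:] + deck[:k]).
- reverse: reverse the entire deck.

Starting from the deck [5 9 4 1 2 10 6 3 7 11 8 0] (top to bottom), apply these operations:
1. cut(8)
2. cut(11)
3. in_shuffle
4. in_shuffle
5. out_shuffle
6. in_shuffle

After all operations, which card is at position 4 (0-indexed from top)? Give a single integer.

Answer: 10

Derivation:
After op 1 (cut(8)): [7 11 8 0 5 9 4 1 2 10 6 3]
After op 2 (cut(11)): [3 7 11 8 0 5 9 4 1 2 10 6]
After op 3 (in_shuffle): [9 3 4 7 1 11 2 8 10 0 6 5]
After op 4 (in_shuffle): [2 9 8 3 10 4 0 7 6 1 5 11]
After op 5 (out_shuffle): [2 0 9 7 8 6 3 1 10 5 4 11]
After op 6 (in_shuffle): [3 2 1 0 10 9 5 7 4 8 11 6]
Position 4: card 10.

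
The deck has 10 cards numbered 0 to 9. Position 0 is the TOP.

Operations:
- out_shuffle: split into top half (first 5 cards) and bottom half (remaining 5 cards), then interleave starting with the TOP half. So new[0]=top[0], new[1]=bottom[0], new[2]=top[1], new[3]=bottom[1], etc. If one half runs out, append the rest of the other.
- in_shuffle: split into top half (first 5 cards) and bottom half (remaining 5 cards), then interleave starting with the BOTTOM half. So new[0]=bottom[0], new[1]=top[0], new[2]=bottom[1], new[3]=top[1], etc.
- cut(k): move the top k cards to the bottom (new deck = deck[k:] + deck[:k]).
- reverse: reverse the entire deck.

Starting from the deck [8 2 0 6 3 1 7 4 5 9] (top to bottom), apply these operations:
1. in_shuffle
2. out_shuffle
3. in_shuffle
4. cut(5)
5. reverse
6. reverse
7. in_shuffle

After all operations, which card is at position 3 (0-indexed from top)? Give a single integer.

After op 1 (in_shuffle): [1 8 7 2 4 0 5 6 9 3]
After op 2 (out_shuffle): [1 0 8 5 7 6 2 9 4 3]
After op 3 (in_shuffle): [6 1 2 0 9 8 4 5 3 7]
After op 4 (cut(5)): [8 4 5 3 7 6 1 2 0 9]
After op 5 (reverse): [9 0 2 1 6 7 3 5 4 8]
After op 6 (reverse): [8 4 5 3 7 6 1 2 0 9]
After op 7 (in_shuffle): [6 8 1 4 2 5 0 3 9 7]
Position 3: card 4.

Answer: 4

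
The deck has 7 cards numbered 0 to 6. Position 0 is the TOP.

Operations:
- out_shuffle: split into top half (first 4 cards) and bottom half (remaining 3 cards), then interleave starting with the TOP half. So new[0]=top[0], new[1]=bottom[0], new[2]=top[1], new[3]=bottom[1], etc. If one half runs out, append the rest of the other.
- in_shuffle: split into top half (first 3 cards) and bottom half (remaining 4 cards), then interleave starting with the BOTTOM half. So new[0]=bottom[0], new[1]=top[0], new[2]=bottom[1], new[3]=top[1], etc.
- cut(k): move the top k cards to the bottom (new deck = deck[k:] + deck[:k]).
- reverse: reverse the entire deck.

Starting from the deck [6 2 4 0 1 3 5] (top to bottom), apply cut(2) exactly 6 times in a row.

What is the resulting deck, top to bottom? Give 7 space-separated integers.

Answer: 3 5 6 2 4 0 1

Derivation:
After op 1 (cut(2)): [4 0 1 3 5 6 2]
After op 2 (cut(2)): [1 3 5 6 2 4 0]
After op 3 (cut(2)): [5 6 2 4 0 1 3]
After op 4 (cut(2)): [2 4 0 1 3 5 6]
After op 5 (cut(2)): [0 1 3 5 6 2 4]
After op 6 (cut(2)): [3 5 6 2 4 0 1]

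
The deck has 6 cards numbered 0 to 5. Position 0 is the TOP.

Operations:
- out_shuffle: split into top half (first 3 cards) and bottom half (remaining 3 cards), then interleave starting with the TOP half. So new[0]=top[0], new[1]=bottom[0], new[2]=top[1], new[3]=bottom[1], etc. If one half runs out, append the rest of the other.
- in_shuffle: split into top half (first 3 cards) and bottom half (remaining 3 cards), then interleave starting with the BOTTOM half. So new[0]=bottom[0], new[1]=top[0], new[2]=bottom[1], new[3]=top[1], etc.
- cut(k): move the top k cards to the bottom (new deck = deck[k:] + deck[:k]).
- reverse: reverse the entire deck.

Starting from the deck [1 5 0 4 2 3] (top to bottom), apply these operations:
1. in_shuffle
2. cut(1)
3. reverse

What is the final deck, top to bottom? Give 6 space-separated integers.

Answer: 4 0 3 5 2 1

Derivation:
After op 1 (in_shuffle): [4 1 2 5 3 0]
After op 2 (cut(1)): [1 2 5 3 0 4]
After op 3 (reverse): [4 0 3 5 2 1]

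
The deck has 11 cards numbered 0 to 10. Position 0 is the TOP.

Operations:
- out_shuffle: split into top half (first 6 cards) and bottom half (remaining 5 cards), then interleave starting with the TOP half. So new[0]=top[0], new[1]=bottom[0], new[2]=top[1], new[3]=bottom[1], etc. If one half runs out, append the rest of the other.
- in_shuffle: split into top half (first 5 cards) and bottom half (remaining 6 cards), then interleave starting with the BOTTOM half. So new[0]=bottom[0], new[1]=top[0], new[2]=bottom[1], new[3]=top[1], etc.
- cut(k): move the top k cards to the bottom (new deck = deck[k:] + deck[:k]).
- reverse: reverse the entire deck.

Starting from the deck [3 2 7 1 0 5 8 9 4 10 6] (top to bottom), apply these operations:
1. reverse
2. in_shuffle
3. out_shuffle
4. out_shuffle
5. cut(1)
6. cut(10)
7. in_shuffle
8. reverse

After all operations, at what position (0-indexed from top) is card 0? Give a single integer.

After op 1 (reverse): [6 10 4 9 8 5 0 1 7 2 3]
After op 2 (in_shuffle): [5 6 0 10 1 4 7 9 2 8 3]
After op 3 (out_shuffle): [5 7 6 9 0 2 10 8 1 3 4]
After op 4 (out_shuffle): [5 10 7 8 6 1 9 3 0 4 2]
After op 5 (cut(1)): [10 7 8 6 1 9 3 0 4 2 5]
After op 6 (cut(10)): [5 10 7 8 6 1 9 3 0 4 2]
After op 7 (in_shuffle): [1 5 9 10 3 7 0 8 4 6 2]
After op 8 (reverse): [2 6 4 8 0 7 3 10 9 5 1]
Card 0 is at position 4.

Answer: 4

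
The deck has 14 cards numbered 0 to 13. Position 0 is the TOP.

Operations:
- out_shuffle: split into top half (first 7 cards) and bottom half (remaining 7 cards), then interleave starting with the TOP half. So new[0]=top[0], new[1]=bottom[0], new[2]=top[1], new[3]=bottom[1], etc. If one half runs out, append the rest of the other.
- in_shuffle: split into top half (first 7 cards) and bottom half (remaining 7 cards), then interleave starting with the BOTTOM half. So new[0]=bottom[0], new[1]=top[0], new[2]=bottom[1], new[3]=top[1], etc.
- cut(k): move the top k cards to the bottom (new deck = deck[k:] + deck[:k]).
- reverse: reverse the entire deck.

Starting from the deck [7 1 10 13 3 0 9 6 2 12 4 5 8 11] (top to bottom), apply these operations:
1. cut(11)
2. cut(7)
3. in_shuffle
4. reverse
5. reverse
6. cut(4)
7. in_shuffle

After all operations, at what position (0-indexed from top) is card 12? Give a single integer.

Answer: 0

Derivation:
After op 1 (cut(11)): [5 8 11 7 1 10 13 3 0 9 6 2 12 4]
After op 2 (cut(7)): [3 0 9 6 2 12 4 5 8 11 7 1 10 13]
After op 3 (in_shuffle): [5 3 8 0 11 9 7 6 1 2 10 12 13 4]
After op 4 (reverse): [4 13 12 10 2 1 6 7 9 11 0 8 3 5]
After op 5 (reverse): [5 3 8 0 11 9 7 6 1 2 10 12 13 4]
After op 6 (cut(4)): [11 9 7 6 1 2 10 12 13 4 5 3 8 0]
After op 7 (in_shuffle): [12 11 13 9 4 7 5 6 3 1 8 2 0 10]
Card 12 is at position 0.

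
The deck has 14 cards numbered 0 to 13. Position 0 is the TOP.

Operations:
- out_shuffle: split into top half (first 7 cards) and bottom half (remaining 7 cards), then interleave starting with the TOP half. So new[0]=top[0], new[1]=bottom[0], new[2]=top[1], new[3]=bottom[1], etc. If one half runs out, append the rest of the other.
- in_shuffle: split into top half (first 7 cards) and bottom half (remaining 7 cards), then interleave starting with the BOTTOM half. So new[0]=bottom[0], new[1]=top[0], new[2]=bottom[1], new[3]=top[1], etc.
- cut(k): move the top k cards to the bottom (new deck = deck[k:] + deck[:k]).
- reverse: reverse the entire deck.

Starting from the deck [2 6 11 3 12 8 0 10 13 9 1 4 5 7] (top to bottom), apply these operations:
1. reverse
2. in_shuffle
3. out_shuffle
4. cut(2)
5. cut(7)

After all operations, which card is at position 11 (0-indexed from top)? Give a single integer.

Answer: 5

Derivation:
After op 1 (reverse): [7 5 4 1 9 13 10 0 8 12 3 11 6 2]
After op 2 (in_shuffle): [0 7 8 5 12 4 3 1 11 9 6 13 2 10]
After op 3 (out_shuffle): [0 1 7 11 8 9 5 6 12 13 4 2 3 10]
After op 4 (cut(2)): [7 11 8 9 5 6 12 13 4 2 3 10 0 1]
After op 5 (cut(7)): [13 4 2 3 10 0 1 7 11 8 9 5 6 12]
Position 11: card 5.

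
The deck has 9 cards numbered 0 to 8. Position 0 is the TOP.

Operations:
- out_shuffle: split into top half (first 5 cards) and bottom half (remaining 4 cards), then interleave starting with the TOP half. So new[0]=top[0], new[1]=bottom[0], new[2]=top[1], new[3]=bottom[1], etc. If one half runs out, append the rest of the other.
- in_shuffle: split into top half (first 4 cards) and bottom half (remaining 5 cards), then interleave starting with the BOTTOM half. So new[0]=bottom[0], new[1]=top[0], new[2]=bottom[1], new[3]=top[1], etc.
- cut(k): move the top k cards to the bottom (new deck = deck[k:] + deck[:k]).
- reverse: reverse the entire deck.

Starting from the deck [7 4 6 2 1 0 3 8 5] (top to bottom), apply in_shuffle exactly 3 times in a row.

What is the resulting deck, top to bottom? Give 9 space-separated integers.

Answer: 8 3 0 1 2 6 4 7 5

Derivation:
After op 1 (in_shuffle): [1 7 0 4 3 6 8 2 5]
After op 2 (in_shuffle): [3 1 6 7 8 0 2 4 5]
After op 3 (in_shuffle): [8 3 0 1 2 6 4 7 5]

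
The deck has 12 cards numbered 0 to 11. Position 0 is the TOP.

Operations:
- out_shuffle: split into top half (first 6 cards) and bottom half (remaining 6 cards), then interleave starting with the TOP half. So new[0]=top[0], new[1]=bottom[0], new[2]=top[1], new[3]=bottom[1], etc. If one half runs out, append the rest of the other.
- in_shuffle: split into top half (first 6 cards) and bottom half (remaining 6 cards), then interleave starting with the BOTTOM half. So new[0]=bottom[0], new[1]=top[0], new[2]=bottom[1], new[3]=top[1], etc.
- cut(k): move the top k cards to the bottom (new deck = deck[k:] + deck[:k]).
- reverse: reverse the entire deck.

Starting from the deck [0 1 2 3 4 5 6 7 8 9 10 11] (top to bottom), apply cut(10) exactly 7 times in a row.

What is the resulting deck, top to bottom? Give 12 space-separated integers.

Answer: 10 11 0 1 2 3 4 5 6 7 8 9

Derivation:
After op 1 (cut(10)): [10 11 0 1 2 3 4 5 6 7 8 9]
After op 2 (cut(10)): [8 9 10 11 0 1 2 3 4 5 6 7]
After op 3 (cut(10)): [6 7 8 9 10 11 0 1 2 3 4 5]
After op 4 (cut(10)): [4 5 6 7 8 9 10 11 0 1 2 3]
After op 5 (cut(10)): [2 3 4 5 6 7 8 9 10 11 0 1]
After op 6 (cut(10)): [0 1 2 3 4 5 6 7 8 9 10 11]
After op 7 (cut(10)): [10 11 0 1 2 3 4 5 6 7 8 9]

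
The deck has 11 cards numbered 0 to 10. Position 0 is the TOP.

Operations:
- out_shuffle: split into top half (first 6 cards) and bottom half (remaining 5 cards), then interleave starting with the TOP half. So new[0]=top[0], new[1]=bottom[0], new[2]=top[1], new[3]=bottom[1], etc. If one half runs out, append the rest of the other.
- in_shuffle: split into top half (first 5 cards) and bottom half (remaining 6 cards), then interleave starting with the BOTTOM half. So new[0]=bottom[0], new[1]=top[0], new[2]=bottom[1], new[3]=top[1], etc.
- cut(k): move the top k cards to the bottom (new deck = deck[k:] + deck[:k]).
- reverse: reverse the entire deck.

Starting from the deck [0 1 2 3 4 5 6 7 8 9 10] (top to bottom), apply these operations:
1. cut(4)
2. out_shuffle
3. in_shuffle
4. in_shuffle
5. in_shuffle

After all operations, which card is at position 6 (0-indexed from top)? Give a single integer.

After op 1 (cut(4)): [4 5 6 7 8 9 10 0 1 2 3]
After op 2 (out_shuffle): [4 10 5 0 6 1 7 2 8 3 9]
After op 3 (in_shuffle): [1 4 7 10 2 5 8 0 3 6 9]
After op 4 (in_shuffle): [5 1 8 4 0 7 3 10 6 2 9]
After op 5 (in_shuffle): [7 5 3 1 10 8 6 4 2 0 9]
Position 6: card 6.

Answer: 6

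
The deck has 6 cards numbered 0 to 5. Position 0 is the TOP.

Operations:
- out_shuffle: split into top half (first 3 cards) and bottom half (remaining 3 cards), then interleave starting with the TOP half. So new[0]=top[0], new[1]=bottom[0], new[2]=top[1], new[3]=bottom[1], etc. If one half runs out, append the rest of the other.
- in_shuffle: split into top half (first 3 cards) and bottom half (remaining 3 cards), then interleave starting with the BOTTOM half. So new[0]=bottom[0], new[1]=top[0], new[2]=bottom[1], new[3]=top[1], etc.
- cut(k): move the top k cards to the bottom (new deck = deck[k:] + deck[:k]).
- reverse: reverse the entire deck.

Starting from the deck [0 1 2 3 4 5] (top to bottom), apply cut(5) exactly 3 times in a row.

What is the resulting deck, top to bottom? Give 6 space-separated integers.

After op 1 (cut(5)): [5 0 1 2 3 4]
After op 2 (cut(5)): [4 5 0 1 2 3]
After op 3 (cut(5)): [3 4 5 0 1 2]

Answer: 3 4 5 0 1 2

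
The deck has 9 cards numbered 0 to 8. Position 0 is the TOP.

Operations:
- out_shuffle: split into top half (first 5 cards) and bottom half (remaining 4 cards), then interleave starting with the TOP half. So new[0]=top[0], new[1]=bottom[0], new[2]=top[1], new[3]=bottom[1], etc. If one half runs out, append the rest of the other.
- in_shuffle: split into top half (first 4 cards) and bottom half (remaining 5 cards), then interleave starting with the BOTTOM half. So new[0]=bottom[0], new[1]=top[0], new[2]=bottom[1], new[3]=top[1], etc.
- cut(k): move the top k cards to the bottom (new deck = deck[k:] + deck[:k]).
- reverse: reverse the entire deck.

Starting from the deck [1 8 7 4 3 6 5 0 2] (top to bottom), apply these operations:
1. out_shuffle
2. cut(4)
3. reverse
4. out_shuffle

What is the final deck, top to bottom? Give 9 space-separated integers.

After op 1 (out_shuffle): [1 6 8 5 7 0 4 2 3]
After op 2 (cut(4)): [7 0 4 2 3 1 6 8 5]
After op 3 (reverse): [5 8 6 1 3 2 4 0 7]
After op 4 (out_shuffle): [5 2 8 4 6 0 1 7 3]

Answer: 5 2 8 4 6 0 1 7 3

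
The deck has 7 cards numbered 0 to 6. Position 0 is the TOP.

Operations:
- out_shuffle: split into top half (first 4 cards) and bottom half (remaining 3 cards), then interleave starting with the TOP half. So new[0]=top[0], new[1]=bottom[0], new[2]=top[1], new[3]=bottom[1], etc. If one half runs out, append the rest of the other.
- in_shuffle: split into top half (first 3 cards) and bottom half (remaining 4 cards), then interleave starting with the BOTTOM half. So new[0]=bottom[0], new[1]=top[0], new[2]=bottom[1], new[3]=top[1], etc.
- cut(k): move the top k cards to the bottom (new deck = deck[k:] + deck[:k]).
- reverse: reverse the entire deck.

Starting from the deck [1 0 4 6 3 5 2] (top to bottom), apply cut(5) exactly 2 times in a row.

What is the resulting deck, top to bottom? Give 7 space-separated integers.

After op 1 (cut(5)): [5 2 1 0 4 6 3]
After op 2 (cut(5)): [6 3 5 2 1 0 4]

Answer: 6 3 5 2 1 0 4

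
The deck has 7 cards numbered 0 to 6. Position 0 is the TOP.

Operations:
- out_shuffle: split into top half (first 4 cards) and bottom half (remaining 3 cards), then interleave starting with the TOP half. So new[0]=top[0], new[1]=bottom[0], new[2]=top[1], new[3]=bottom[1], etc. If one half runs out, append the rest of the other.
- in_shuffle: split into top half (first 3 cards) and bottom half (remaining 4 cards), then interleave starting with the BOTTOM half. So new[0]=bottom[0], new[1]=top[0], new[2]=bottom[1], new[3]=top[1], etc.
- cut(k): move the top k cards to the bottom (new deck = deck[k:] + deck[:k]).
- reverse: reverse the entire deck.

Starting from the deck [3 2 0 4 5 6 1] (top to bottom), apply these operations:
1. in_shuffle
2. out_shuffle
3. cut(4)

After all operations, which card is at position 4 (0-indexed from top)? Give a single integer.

After op 1 (in_shuffle): [4 3 5 2 6 0 1]
After op 2 (out_shuffle): [4 6 3 0 5 1 2]
After op 3 (cut(4)): [5 1 2 4 6 3 0]
Position 4: card 6.

Answer: 6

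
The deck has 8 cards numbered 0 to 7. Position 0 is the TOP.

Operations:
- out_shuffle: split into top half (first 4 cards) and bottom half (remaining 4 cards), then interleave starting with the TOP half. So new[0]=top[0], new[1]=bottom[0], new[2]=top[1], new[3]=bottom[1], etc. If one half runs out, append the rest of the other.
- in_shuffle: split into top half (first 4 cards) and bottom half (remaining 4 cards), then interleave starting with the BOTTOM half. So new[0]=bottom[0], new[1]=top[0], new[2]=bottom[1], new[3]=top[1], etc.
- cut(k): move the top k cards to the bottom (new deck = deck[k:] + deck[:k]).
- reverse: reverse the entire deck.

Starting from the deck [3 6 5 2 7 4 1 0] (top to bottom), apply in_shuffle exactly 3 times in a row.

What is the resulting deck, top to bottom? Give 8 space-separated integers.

Answer: 0 1 4 7 2 5 6 3

Derivation:
After op 1 (in_shuffle): [7 3 4 6 1 5 0 2]
After op 2 (in_shuffle): [1 7 5 3 0 4 2 6]
After op 3 (in_shuffle): [0 1 4 7 2 5 6 3]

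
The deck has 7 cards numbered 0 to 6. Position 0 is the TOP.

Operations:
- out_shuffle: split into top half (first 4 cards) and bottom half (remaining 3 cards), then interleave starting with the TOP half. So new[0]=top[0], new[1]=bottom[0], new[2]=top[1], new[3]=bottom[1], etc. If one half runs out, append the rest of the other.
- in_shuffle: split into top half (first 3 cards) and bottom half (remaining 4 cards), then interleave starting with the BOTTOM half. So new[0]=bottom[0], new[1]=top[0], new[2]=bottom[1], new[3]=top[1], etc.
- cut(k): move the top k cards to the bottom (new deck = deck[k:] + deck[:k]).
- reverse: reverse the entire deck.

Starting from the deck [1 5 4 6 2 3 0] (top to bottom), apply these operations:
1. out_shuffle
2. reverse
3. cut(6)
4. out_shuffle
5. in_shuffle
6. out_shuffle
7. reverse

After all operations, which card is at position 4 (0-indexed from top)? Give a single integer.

After op 1 (out_shuffle): [1 2 5 3 4 0 6]
After op 2 (reverse): [6 0 4 3 5 2 1]
After op 3 (cut(6)): [1 6 0 4 3 5 2]
After op 4 (out_shuffle): [1 3 6 5 0 2 4]
After op 5 (in_shuffle): [5 1 0 3 2 6 4]
After op 6 (out_shuffle): [5 2 1 6 0 4 3]
After op 7 (reverse): [3 4 0 6 1 2 5]
Position 4: card 1.

Answer: 1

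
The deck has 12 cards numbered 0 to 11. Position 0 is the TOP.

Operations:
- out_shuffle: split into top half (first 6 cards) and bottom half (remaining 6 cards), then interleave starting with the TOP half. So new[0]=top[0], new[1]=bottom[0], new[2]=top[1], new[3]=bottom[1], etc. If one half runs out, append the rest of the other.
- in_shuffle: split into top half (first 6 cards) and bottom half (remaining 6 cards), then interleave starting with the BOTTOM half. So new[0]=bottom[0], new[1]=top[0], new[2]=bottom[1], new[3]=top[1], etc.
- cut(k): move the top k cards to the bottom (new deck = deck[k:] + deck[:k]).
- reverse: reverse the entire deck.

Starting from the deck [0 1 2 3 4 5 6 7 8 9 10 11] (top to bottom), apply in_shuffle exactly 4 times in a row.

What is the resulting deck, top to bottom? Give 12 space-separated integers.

After op 1 (in_shuffle): [6 0 7 1 8 2 9 3 10 4 11 5]
After op 2 (in_shuffle): [9 6 3 0 10 7 4 1 11 8 5 2]
After op 3 (in_shuffle): [4 9 1 6 11 3 8 0 5 10 2 7]
After op 4 (in_shuffle): [8 4 0 9 5 1 10 6 2 11 7 3]

Answer: 8 4 0 9 5 1 10 6 2 11 7 3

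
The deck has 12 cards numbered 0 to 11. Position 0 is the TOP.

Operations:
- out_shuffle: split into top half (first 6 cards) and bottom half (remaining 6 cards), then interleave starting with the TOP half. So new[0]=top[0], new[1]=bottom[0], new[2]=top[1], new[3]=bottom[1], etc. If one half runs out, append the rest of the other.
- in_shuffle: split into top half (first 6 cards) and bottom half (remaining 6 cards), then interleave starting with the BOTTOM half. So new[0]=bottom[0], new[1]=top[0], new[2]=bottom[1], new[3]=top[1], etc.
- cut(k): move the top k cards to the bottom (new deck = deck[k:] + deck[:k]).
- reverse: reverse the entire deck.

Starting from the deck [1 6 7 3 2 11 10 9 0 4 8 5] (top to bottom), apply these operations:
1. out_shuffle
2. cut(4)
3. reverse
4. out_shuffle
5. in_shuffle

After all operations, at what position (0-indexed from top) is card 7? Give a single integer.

Answer: 10

Derivation:
After op 1 (out_shuffle): [1 10 6 9 7 0 3 4 2 8 11 5]
After op 2 (cut(4)): [7 0 3 4 2 8 11 5 1 10 6 9]
After op 3 (reverse): [9 6 10 1 5 11 8 2 4 3 0 7]
After op 4 (out_shuffle): [9 8 6 2 10 4 1 3 5 0 11 7]
After op 5 (in_shuffle): [1 9 3 8 5 6 0 2 11 10 7 4]
Card 7 is at position 10.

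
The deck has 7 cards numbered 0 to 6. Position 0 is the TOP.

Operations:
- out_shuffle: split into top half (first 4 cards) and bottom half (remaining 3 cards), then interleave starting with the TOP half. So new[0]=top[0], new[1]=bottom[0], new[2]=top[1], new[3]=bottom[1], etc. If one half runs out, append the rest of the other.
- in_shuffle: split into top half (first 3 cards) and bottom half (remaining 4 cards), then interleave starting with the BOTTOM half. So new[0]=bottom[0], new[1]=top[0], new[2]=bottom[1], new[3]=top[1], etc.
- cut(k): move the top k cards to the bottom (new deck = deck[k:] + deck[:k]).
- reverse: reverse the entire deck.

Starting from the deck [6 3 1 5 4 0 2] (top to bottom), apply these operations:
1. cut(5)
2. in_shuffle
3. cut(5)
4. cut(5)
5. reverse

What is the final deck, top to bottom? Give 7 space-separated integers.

Answer: 1 0 3 4 6 5 2

Derivation:
After op 1 (cut(5)): [0 2 6 3 1 5 4]
After op 2 (in_shuffle): [3 0 1 2 5 6 4]
After op 3 (cut(5)): [6 4 3 0 1 2 5]
After op 4 (cut(5)): [2 5 6 4 3 0 1]
After op 5 (reverse): [1 0 3 4 6 5 2]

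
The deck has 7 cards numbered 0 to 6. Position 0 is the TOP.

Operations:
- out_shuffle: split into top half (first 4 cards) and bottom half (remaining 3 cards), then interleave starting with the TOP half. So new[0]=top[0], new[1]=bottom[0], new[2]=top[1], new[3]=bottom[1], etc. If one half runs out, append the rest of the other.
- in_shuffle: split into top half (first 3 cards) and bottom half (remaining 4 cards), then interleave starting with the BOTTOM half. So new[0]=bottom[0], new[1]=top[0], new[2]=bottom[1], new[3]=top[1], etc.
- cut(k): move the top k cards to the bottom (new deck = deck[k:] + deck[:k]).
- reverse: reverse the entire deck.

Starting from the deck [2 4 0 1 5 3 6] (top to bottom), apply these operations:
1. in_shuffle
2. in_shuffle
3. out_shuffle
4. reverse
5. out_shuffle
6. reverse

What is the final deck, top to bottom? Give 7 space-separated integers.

Answer: 5 4 3 0 6 1 2

Derivation:
After op 1 (in_shuffle): [1 2 5 4 3 0 6]
After op 2 (in_shuffle): [4 1 3 2 0 5 6]
After op 3 (out_shuffle): [4 0 1 5 3 6 2]
After op 4 (reverse): [2 6 3 5 1 0 4]
After op 5 (out_shuffle): [2 1 6 0 3 4 5]
After op 6 (reverse): [5 4 3 0 6 1 2]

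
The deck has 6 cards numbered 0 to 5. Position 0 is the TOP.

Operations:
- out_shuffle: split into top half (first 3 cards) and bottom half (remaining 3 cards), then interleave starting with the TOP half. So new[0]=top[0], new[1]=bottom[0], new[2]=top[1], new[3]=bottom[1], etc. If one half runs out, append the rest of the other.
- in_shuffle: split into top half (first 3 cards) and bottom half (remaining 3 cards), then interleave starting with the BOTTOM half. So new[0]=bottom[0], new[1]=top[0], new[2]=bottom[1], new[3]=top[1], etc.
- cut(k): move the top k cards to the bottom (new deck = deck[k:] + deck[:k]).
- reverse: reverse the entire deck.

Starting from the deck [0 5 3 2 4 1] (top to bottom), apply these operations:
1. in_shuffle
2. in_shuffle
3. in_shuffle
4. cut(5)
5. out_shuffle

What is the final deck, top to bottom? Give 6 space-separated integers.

Answer: 1 3 0 2 5 4

Derivation:
After op 1 (in_shuffle): [2 0 4 5 1 3]
After op 2 (in_shuffle): [5 2 1 0 3 4]
After op 3 (in_shuffle): [0 5 3 2 4 1]
After op 4 (cut(5)): [1 0 5 3 2 4]
After op 5 (out_shuffle): [1 3 0 2 5 4]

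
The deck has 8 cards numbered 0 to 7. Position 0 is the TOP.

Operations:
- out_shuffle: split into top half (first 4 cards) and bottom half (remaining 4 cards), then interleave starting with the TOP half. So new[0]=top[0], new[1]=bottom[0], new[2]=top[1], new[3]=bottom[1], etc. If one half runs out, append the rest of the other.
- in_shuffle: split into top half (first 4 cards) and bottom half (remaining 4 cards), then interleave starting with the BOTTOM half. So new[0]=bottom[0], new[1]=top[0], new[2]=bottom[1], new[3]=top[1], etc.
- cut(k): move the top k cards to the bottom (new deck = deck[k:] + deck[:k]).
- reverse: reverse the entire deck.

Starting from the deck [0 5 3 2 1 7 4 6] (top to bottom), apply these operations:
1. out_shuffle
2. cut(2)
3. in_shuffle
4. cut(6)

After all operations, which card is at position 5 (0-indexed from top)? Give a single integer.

Answer: 7

Derivation:
After op 1 (out_shuffle): [0 1 5 7 3 4 2 6]
After op 2 (cut(2)): [5 7 3 4 2 6 0 1]
After op 3 (in_shuffle): [2 5 6 7 0 3 1 4]
After op 4 (cut(6)): [1 4 2 5 6 7 0 3]
Position 5: card 7.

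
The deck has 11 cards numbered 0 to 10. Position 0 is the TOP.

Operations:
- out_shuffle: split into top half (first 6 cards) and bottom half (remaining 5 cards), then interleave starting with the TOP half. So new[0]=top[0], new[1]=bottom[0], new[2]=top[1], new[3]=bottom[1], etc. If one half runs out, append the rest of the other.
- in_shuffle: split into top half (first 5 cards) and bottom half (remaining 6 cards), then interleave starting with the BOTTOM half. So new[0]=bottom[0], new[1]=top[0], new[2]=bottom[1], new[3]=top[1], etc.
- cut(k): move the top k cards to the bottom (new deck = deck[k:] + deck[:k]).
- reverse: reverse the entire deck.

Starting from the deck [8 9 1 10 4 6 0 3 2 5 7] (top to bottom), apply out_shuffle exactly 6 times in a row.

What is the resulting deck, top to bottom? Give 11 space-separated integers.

Answer: 8 6 7 4 5 10 2 1 3 9 0

Derivation:
After op 1 (out_shuffle): [8 0 9 3 1 2 10 5 4 7 6]
After op 2 (out_shuffle): [8 10 0 5 9 4 3 7 1 6 2]
After op 3 (out_shuffle): [8 3 10 7 0 1 5 6 9 2 4]
After op 4 (out_shuffle): [8 5 3 6 10 9 7 2 0 4 1]
After op 5 (out_shuffle): [8 7 5 2 3 0 6 4 10 1 9]
After op 6 (out_shuffle): [8 6 7 4 5 10 2 1 3 9 0]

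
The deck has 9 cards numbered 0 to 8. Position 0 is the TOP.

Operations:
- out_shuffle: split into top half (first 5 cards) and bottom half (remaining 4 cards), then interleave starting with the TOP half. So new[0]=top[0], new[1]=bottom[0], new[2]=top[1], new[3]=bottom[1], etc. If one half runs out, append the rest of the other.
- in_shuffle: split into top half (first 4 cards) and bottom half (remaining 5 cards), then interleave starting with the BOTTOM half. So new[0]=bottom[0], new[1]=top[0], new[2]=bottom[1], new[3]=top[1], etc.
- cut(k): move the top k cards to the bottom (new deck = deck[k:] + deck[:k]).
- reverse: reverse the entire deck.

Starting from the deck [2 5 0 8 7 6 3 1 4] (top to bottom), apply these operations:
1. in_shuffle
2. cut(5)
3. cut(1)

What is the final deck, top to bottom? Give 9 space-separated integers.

Answer: 1 8 4 7 2 6 5 3 0

Derivation:
After op 1 (in_shuffle): [7 2 6 5 3 0 1 8 4]
After op 2 (cut(5)): [0 1 8 4 7 2 6 5 3]
After op 3 (cut(1)): [1 8 4 7 2 6 5 3 0]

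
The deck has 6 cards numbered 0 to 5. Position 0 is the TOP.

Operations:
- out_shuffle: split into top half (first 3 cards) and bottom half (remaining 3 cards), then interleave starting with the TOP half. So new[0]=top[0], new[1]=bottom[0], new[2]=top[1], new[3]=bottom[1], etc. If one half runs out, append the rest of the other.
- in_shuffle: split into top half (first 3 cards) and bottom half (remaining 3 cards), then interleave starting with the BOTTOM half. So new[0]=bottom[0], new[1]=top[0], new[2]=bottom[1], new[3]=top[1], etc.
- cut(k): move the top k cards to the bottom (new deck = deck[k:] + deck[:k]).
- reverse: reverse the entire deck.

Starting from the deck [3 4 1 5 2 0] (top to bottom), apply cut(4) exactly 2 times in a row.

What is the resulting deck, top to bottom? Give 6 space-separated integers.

Answer: 1 5 2 0 3 4

Derivation:
After op 1 (cut(4)): [2 0 3 4 1 5]
After op 2 (cut(4)): [1 5 2 0 3 4]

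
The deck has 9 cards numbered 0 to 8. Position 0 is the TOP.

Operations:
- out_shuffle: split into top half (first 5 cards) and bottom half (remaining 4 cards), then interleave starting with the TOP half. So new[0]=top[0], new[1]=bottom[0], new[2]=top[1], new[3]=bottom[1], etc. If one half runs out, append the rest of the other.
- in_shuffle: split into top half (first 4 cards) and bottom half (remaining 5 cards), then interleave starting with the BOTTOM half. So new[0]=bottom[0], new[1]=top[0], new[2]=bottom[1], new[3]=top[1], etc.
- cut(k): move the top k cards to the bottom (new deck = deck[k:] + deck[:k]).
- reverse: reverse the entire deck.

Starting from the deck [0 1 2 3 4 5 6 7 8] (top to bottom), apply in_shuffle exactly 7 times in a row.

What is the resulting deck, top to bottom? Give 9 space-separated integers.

Answer: 4 0 5 1 6 2 7 3 8

Derivation:
After op 1 (in_shuffle): [4 0 5 1 6 2 7 3 8]
After op 2 (in_shuffle): [6 4 2 0 7 5 3 1 8]
After op 3 (in_shuffle): [7 6 5 4 3 2 1 0 8]
After op 4 (in_shuffle): [3 7 2 6 1 5 0 4 8]
After op 5 (in_shuffle): [1 3 5 7 0 2 4 6 8]
After op 6 (in_shuffle): [0 1 2 3 4 5 6 7 8]
After op 7 (in_shuffle): [4 0 5 1 6 2 7 3 8]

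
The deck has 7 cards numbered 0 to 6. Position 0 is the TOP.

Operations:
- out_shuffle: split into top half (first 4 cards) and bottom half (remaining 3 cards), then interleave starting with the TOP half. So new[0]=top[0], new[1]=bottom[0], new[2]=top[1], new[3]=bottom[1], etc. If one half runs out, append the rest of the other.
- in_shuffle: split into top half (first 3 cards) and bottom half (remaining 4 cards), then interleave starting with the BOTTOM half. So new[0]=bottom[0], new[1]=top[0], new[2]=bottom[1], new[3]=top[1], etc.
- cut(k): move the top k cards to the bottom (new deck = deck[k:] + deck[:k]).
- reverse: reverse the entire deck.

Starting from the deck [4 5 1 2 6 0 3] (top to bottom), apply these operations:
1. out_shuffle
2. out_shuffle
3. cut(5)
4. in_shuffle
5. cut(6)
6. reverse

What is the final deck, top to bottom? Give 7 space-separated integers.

Answer: 4 3 0 6 2 1 5

Derivation:
After op 1 (out_shuffle): [4 6 5 0 1 3 2]
After op 2 (out_shuffle): [4 1 6 3 5 2 0]
After op 3 (cut(5)): [2 0 4 1 6 3 5]
After op 4 (in_shuffle): [1 2 6 0 3 4 5]
After op 5 (cut(6)): [5 1 2 6 0 3 4]
After op 6 (reverse): [4 3 0 6 2 1 5]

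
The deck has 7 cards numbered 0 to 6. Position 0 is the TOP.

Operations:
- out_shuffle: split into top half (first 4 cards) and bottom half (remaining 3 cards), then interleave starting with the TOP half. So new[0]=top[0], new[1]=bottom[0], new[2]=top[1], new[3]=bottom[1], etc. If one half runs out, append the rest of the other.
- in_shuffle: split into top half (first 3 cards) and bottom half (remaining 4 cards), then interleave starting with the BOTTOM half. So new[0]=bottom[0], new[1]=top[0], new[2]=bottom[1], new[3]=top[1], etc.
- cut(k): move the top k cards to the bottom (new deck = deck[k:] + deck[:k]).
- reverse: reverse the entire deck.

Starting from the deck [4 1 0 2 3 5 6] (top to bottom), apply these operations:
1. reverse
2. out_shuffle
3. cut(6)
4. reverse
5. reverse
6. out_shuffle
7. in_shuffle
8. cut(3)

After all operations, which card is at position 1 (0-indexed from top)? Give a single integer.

Answer: 4

Derivation:
After op 1 (reverse): [6 5 3 2 0 1 4]
After op 2 (out_shuffle): [6 0 5 1 3 4 2]
After op 3 (cut(6)): [2 6 0 5 1 3 4]
After op 4 (reverse): [4 3 1 5 0 6 2]
After op 5 (reverse): [2 6 0 5 1 3 4]
After op 6 (out_shuffle): [2 1 6 3 0 4 5]
After op 7 (in_shuffle): [3 2 0 1 4 6 5]
After op 8 (cut(3)): [1 4 6 5 3 2 0]
Position 1: card 4.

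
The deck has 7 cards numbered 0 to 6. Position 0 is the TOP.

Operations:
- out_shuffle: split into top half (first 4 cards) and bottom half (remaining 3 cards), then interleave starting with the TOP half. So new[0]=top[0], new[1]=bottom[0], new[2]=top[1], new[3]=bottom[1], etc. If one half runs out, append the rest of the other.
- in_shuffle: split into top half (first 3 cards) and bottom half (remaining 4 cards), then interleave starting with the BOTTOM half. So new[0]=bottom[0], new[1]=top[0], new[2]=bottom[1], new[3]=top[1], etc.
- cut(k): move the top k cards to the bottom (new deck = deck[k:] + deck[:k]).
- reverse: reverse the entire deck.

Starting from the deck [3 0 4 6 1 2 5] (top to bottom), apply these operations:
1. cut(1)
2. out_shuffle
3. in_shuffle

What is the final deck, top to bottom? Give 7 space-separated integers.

Answer: 5 0 6 2 3 4 1

Derivation:
After op 1 (cut(1)): [0 4 6 1 2 5 3]
After op 2 (out_shuffle): [0 2 4 5 6 3 1]
After op 3 (in_shuffle): [5 0 6 2 3 4 1]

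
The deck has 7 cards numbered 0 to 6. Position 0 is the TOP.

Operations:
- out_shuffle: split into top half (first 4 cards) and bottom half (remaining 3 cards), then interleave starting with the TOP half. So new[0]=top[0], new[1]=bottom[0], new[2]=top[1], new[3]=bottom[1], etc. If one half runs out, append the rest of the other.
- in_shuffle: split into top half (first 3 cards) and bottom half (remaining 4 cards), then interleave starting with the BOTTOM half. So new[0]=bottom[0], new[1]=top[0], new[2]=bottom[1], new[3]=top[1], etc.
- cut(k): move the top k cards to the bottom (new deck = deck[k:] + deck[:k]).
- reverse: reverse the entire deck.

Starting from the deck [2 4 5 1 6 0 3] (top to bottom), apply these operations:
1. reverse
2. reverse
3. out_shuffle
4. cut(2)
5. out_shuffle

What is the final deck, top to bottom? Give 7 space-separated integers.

Answer: 4 1 0 2 5 6 3

Derivation:
After op 1 (reverse): [3 0 6 1 5 4 2]
After op 2 (reverse): [2 4 5 1 6 0 3]
After op 3 (out_shuffle): [2 6 4 0 5 3 1]
After op 4 (cut(2)): [4 0 5 3 1 2 6]
After op 5 (out_shuffle): [4 1 0 2 5 6 3]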